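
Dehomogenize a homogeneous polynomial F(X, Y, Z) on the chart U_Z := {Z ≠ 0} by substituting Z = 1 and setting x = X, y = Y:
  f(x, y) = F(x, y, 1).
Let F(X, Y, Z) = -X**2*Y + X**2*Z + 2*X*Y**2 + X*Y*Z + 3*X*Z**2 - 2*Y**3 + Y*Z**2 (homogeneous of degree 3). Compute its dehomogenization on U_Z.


f(x, y) = -x**2*y + x**2 + 2*x*y**2 + x*y + 3*x - 2*y**3 + y

On U_Z we set Z = 1. Each monomial c·X^i·Y^j·Z^k in F becomes c·x^i·y^j·1^k = c·x^i·y^j.
Substituting Z = 1: F(X, Y, 1) = -x**2*y + x**2 + 2*x*y**2 + x*y + 3*x - 2*y**3 + y.
Note: deg(f) ≤ deg(F) = 3; strict inequality happens when F is divisible by Z (lost terms).


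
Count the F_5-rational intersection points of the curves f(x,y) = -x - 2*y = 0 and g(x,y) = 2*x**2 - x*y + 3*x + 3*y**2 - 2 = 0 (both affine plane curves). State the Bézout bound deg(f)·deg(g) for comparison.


Common zeros: {(3, 1)}; count = 1; Bézout bound = 2.

deg(f) = 1, deg(g) = 2, so Bézout bound = 2.
Scan x ∈ F_5. For each x, list the y ∈ F_5 with f(x, y) ≡ 0 and those with g(x, y) ≡ 0 (mod 5); the common zeros in that column are the intersection.
  x = 0: f ≡ 0 at y ∈ {0}; g ≡ 0 at y ∈ {2, 3}; common: ∅.
  x = 1: f ≡ 0 at y ∈ {2}; g ≡ 0 at y ∈ {1}; common: ∅.
  x = 2: f ≡ 0 at y ∈ {4}; g ≡ 0 at y ∈ {2}; common: ∅.
  x = 3: f ≡ 0 at y ∈ {1}; g ≡ 0 at y ∈ {0, 1}; common: {1}.
  x = 4: f ≡ 0 at y ∈ {3}; g ≡ 0 at y ∈ ∅; common: ∅.
Collecting: common zeros = {(3, 1)}, so the count is 1.
Comparison with the Bézout bound: 1 ≤ 2 = deg(f)·deg(g), as expected for curves with no common component (the affine F_5-count falls short of the bound because intersections may lie at infinity, over extension fields, or carry multiplicity).


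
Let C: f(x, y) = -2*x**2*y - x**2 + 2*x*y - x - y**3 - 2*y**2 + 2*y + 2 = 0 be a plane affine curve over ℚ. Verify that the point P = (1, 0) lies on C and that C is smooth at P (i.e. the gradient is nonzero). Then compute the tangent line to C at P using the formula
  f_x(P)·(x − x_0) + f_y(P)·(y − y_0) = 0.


Tangent line at P: -3*x + 2*y + 3 = 0.

Step 1: f(1, 0) = 0, so P lies on C.
Step 2: partial derivatives
  f_x(x, y) = -4*x*y - 2*x + 2*y - 1, f_y(x, y) = -2*x**2 + 2*x - 3*y**2 - 4*y + 2.
  f_x(P) = -3, f_y(P) = 2 (gradient nonzero, so P is smooth).
Step 3: tangent line at P: -3·(x − 1) + 2·(y − 0) = 0.
Expanding: -3*x + 2*y + 3 = 0.


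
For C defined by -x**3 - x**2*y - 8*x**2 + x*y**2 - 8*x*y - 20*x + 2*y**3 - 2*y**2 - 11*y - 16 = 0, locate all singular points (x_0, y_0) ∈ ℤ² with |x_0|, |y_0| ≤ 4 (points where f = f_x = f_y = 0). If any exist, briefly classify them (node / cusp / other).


Singular points: {(-3, 1)}; classification: cusp.

Compute partial derivatives:
  f_x = -3*x**2 - 2*x*y - 16*x + y**2 - 8*y - 20.
  f_y = -x**2 + 2*x*y - 8*x + 6*y**2 - 4*y - 11.
Scan x_0 ∈ {−4, ..., 4}. For each x_0, f_y(x_0, y) is a polynomial in y; find its integer roots y ∈ {−4, ..., 4}, then test f_x and f at those candidates.
  x = -4: f_y(-4, y) = 6*y**2 - 12*y + 5; no integer root y with |y| ≤ 4.
  x = -3: f_y(-3, y) = 6*y**2 - 10*y + 4; vanishes at y ∈ {1}. (-3, 1): f_x = 0, f = 0 — SINGULAR.
  x = -2: f_y(-2, y) = 6*y**2 - 8*y + 1; no integer root y with |y| ≤ 4.
  x = -1: f_y(-1, y) = 6*y**2 - 6*y - 4; no integer root y with |y| ≤ 4.
  x = 0: f_y(0, y) = 6*y**2 - 4*y - 11; no integer root y with |y| ≤ 4.
  x = 1: f_y(1, y) = 6*y**2 - 2*y - 20; vanishes at y ∈ {2}. (1, 2): f_x = -55 ≠ 0.
  x = 2: f_y(2, y) = 6*y**2 - 31; no integer root y with |y| ≤ 4.
  x = 3: f_y(3, y) = 6*y**2 + 2*y - 44; no integer root y with |y| ≤ 4.
  x = 4: f_y(4, y) = 6*y**2 + 4*y - 59; no integer root y with |y| ≤ 4.
Only singular point on the grid: (-3, 1).
Classify: substitute x = -3 + u, y = 1 + v and expand: f = -u**3 - u**2*v + u*v**2 + 2*v**3 + v**2.
No constant or linear terms (consistent with a singular point). Quadratic part: v**2. Cubic part: -u**3 - u**2*v + u*v**2 + 2*v**3.
The quadratic part v**2 is a perfect square, so there is a single (double) tangent line v = 0, i.e. y = 1. Restricting the cubic part to that line (v = 0) leaves -u**3 ≠ 0, so f is not divisible by v and the branch is v² ≈ u**3 to lowest order — this is a cusp.
Classification: cusp.


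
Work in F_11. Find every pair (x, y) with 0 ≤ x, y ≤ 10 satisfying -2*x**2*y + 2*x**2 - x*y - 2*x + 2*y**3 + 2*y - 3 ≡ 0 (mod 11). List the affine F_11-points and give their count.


Affine F_11-points: {(1, 2), (1, 4), (1, 5), (2, 6), (4, 1), (5, 5), (5, 7), (5, 10), (6, 6), (6, 8), (8, 2), (8, 7), (9, 4), (9, 8), (9, 10)}; count = 15.

For each of the 121 pairs (x, y) ∈ F_11², evaluate f(x, y) mod 11. Record the zeros.
  x = 0: [0↦8, 1↦1, 2↦6, 3↦2, 4↦1, 5↦4, 6↦1, 7↦4, 8↦3, 9↦10, 10↦4]  zeros at y ∈ ∅
  x = 1: [0↦8, 1↦9, 2↦0, 3↦4, 4↦0, 5↦0, 6↦5, 7↦5, 8↦1, 9↦5, 10↦7]  zeros at y ∈ {2, 4, 5}
  x = 2: [0↦1, 1↦6, 2↦1, 3↦9, 4↦9, 5↦2, 6↦0, 7↦4, 8↦4, 9↦1, 10↦7]  zeros at y ∈ {6}
  x = 3: [0↦9, 1↦3, 2↦9, 3↦6, 4↦6, 5↦10, 6↦8, 7↦1, 8↦1, 9↦9, 10↦4]  zeros at y ∈ ∅
  x = 4: [0↦10, 1↦0, 2↦2, 3↦6, 4↦2, 5↦2, 6↦7, 7↦7, 8↦3, 9↦7, 10↦9]  zeros at y ∈ {1}
  x = 5: [0↦4, 1↦8, 2↦2, 3↦9, 4↦8, 5↦0, 6↦8, 7↦0, 8↦10, 9↦6, 10↦0]  zeros at y ∈ {5, 7, 10}
  x = 6: [0↦2, 1↦5, 2↦9, 3↦4, 4↦2, 5↦4, 6↦0, 7↦2, 8↦0, 9↦6, 10↦10]  zeros at y ∈ {6, 8}
  x = 7: [0↦4, 1↦2, 2↦1, 3↦2, 4↦6, 5↦3, 6↦5, 7↦2, 8↦6, 9↦7, 10↦6]  zeros at y ∈ ∅
  x = 8: [0↦10, 1↦10, 2↦0, 3↦3, 4↦9, 5↦8, 6↦1, 7↦0, 8↦6, 9↦9, 10↦10]  zeros at y ∈ {2, 7}
  x = 9: [0↦9, 1↦7, 2↦6, 3↦7, 4↦0, 5↦8, 6↦10, 7↦7, 8↦0, 9↦1, 10↦0]  zeros at y ∈ {4, 8, 10}
  x = 10: [0↦1, 1↦4, 2↦8, 3↦3, 4↦1, 5↦3, 6↦10, 7↦1, 8↦10, 9↦5, 10↦9]  zeros at y ∈ ∅
Collecting zeros: affine points = {(1, 2), (1, 4), (1, 5), (2, 6), (4, 1), (5, 5), (5, 7), (5, 10), (6, 6), (6, 8), (8, 2), (8, 7), (9, 4), (9, 8), (9, 10)}.
Total count |C(F_11)_aff| = 15.


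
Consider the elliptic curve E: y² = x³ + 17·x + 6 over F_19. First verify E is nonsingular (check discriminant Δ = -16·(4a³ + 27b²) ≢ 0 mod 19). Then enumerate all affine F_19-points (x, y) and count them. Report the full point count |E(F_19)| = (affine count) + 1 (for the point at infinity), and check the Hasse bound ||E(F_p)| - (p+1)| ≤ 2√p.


Affine points = {(0, 5), (0, 14), (1, 9), (1, 10), (4, 9), (4, 10), (5, 8), (5, 11), (6, 1), (6, 18), (10, 6), (10, 13), (11, 2), (11, 17), (12, 0), (13, 7), (13, 12), (14, 9), (14, 10), (15, 8), (15, 11), (16, 2), (16, 17), (18, 8), (18, 11)}; affine count = 25; |E(F_19)| = 26.

Discriminant check: Δ ∝ 4a³ + 27b² = 4·17³ + 27·6² = 4·4913 + 27·36 ≡ 9 (mod 19). Nonzero ⇒ E is nonsingular.
For each x ∈ F_19, compute rhs = x³ + 17·x + 6 mod 19, then count y ∈ F_19 with y² ≡ rhs.
  x = 0: rhs = 6, matching y values: 5, 14 (2 points).
  x = 1: rhs = 5, matching y values: 9, 10 (2 points).
  x = 2: rhs = 10, matching y values: none (0 points).
  x = 3: rhs = 8, matching y values: none (0 points).
  x = 4: rhs = 5, matching y values: 9, 10 (2 points).
  x = 5: rhs = 7, matching y values: 8, 11 (2 points).
  x = 6: rhs = 1, matching y values: 1, 18 (2 points).
  x = 7: rhs = 12, matching y values: none (0 points).
  x = 8: rhs = 8, matching y values: none (0 points).
  x = 9: rhs = 14, matching y values: none (0 points).
  x = 10: rhs = 17, matching y values: 6, 13 (2 points).
  x = 11: rhs = 4, matching y values: 2, 17 (2 points).
  x = 12: rhs = 0, matching y values: 0 (1 points).
  x = 13: rhs = 11, matching y values: 7, 12 (2 points).
  x = 14: rhs = 5, matching y values: 9, 10 (2 points).
  x = 15: rhs = 7, matching y values: 8, 11 (2 points).
  x = 16: rhs = 4, matching y values: 2, 17 (2 points).
  x = 17: rhs = 2, matching y values: none (0 points).
  x = 18: rhs = 7, matching y values: 8, 11 (2 points).
Total affine count: 25.
Full point count |E(F_19)| = 25 + 1 = 26.
Hasse bound: |26 − (19+1)| = |6| = 6 ≤ 2√19 ≈ 8.7178 ✓.


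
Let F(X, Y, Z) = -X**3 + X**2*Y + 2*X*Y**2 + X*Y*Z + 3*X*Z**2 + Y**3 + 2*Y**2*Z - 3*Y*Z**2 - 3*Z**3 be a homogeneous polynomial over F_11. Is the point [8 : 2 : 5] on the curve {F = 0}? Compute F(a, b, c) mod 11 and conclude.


F(8,2,5) ≡ 4 (mod 11); P is NOT on the curve.

Evaluate F(8, 2, 5) term-by-term (mod 11).
  -X**3 ↦ -1·512·1·1 = -512
  X**2*Y ↦ 1·64·2·1 = 128
  2*X*Y**2 ↦ 2·8·4·1 = 64
  X*Y*Z ↦ 1·8·2·5 = 80
  3*X*Z**2 ↦ 3·8·1·25 = 600
  Y**3 ↦ 1·1·8·1 = 8
  2*Y**2*Z ↦ 2·1·4·5 = 40
  -3*Y*Z**2 ↦ -3·1·2·25 = -150
  -3*Z**3 ↦ -3·1·1·125 = -375
Sum: F(8, 2, 5) = (-512) + (128) + (64) + (80) + (600) + (8) + (40) + (-150) + (-375) = -117.
Reducing mod 11: -117 ≡ 4 (mod 11).
Since F(a, b, c) ≡ 4 ≠ 0 (mod 11), P does NOT lie on the curve.


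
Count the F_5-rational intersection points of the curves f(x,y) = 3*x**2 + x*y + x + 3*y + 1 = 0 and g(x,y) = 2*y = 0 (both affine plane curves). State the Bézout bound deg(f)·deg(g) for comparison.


Common zeros: {(1, 0), (2, 0)}; count = 2; Bézout bound = 2.

deg(f) = 2, deg(g) = 1, so Bézout bound = 2.
Scan x ∈ F_5. For each x, list the y ∈ F_5 with f(x, y) ≡ 0 and those with g(x, y) ≡ 0 (mod 5); the common zeros in that column are the intersection.
  x = 0: f ≡ 0 at y ∈ {3}; g ≡ 0 at y ∈ {0}; common: ∅.
  x = 1: f ≡ 0 at y ∈ {0}; g ≡ 0 at y ∈ {0}; common: {0}.
  x = 2: f ≡ 0 at y ∈ {0, 1, 2, 3, 4}; g ≡ 0 at y ∈ {0}; common: {0}.
  x = 3: f ≡ 0 at y ∈ {4}; g ≡ 0 at y ∈ {0}; common: ∅.
  x = 4: f ≡ 0 at y ∈ {1}; g ≡ 0 at y ∈ {0}; common: ∅.
Collecting: common zeros = {(1, 0), (2, 0)}, so the count is 2.
Comparison with the Bézout bound: 2 ≤ 2 = deg(f)·deg(g), as expected for curves with no common component (the bound is attained).


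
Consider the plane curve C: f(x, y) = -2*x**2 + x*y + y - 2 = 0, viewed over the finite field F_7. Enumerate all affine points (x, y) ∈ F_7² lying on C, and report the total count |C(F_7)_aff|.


Affine F_7-points: {(0, 2), (1, 2), (2, 1), (3, 5), (4, 4), (5, 4)}; count = 6.

For each of the 49 pairs (x, y) ∈ F_7², evaluate f(x, y) mod 7. Record the zeros.
  x = 0: [0↦5, 1↦6, 2↦0, 3↦1, 4↦2, 5↦3, 6↦4]  zeros at y ∈ {2}
  x = 1: [0↦3, 1↦5, 2↦0, 3↦2, 4↦4, 5↦6, 6↦1]  zeros at y ∈ {2}
  x = 2: [0↦4, 1↦0, 2↦3, 3↦6, 4↦2, 5↦5, 6↦1]  zeros at y ∈ {1}
  x = 3: [0↦1, 1↦5, 2↦2, 3↦6, 4↦3, 5↦0, 6↦4]  zeros at y ∈ {5}
  x = 4: [0↦1, 1↦6, 2↦4, 3↦2, 4↦0, 5↦5, 6↦3]  zeros at y ∈ {4}
  x = 5: [0↦4, 1↦3, 2↦2, 3↦1, 4↦0, 5↦6, 6↦5]  zeros at y ∈ {4}
  x = 6: [0↦3, 1↦3, 2↦3, 3↦3, 4↦3, 5↦3, 6↦3]  zeros at y ∈ ∅
Collecting zeros: affine points = {(0, 2), (1, 2), (2, 1), (3, 5), (4, 4), (5, 4)}.
Total count |C(F_7)_aff| = 6.


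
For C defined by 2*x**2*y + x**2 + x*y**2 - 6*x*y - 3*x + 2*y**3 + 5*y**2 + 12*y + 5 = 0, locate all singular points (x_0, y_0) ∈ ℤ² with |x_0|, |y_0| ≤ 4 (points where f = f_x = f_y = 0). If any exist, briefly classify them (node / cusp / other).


Singular points: {(2, -1)}; classification: node.

Compute partial derivatives:
  f_x = 4*x*y + 2*x + y**2 - 6*y - 3.
  f_y = 2*x**2 + 2*x*y - 6*x + 6*y**2 + 10*y + 12.
Scan x_0 ∈ {−4, ..., 4}. For each x_0, f_y(x_0, y) is a polynomial in y; find its integer roots y ∈ {−4, ..., 4}, then test f_x and f at those candidates.
  x = -4: f_y(-4, y) = 6*y**2 + 2*y + 68; no integer root y with |y| ≤ 4.
  x = -3: f_y(-3, y) = 6*y**2 + 4*y + 48; no integer root y with |y| ≤ 4.
  x = -2: f_y(-2, y) = 6*y**2 + 6*y + 32; no integer root y with |y| ≤ 4.
  x = -1: f_y(-1, y) = 6*y**2 + 8*y + 20; no integer root y with |y| ≤ 4.
  x = 0: f_y(0, y) = 6*y**2 + 10*y + 12; no integer root y with |y| ≤ 4.
  x = 1: f_y(1, y) = 6*y**2 + 12*y + 8; no integer root y with |y| ≤ 4.
  x = 2: f_y(2, y) = 6*y**2 + 14*y + 8; vanishes at y ∈ {-1}. (2, -1): f_x = 0, f = 0 — SINGULAR.
  x = 3: f_y(3, y) = 6*y**2 + 16*y + 12; no integer root y with |y| ≤ 4.
  x = 4: f_y(4, y) = 6*y**2 + 18*y + 20; no integer root y with |y| ≤ 4.
Only singular point on the grid: (2, -1).
Classify: substitute x = 2 + u, y = -1 + v and expand: f = 2*u**2*v - u**2 + u*v**2 + 2*v**3 + v**2.
No constant or linear terms (consistent with a singular point). Quadratic part: -u**2 + v**2. Cubic part: 2*u**2*v + u*v**2 + 2*v**3.
The quadratic part v**2 - u**2 = (v − u)(v + u) splits into two distinct linear factors, so there are two distinct tangent lines y − -1 = ±(x − 2) — this is a node (ordinary double point).
Classification: node.


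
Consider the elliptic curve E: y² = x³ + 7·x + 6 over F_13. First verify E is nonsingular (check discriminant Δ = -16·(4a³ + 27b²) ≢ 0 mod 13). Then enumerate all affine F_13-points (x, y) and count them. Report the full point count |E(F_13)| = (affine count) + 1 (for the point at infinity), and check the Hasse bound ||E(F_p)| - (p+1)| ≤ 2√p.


Affine points = {(1, 1), (1, 12), (5, 6), (5, 7), (6, 2), (6, 11), (10, 6), (10, 7), (11, 6), (11, 7)}; affine count = 10; |E(F_13)| = 11.

Discriminant check: Δ ∝ 4a³ + 27b² = 4·7³ + 27·6² = 4·343 + 27·36 ≡ 4 (mod 13). Nonzero ⇒ E is nonsingular.
For each x ∈ F_13, compute rhs = x³ + 7·x + 6 mod 13, then count y ∈ F_13 with y² ≡ rhs.
  x = 0: rhs = 6, matching y values: none (0 points).
  x = 1: rhs = 1, matching y values: 1, 12 (2 points).
  x = 2: rhs = 2, matching y values: none (0 points).
  x = 3: rhs = 2, matching y values: none (0 points).
  x = 4: rhs = 7, matching y values: none (0 points).
  x = 5: rhs = 10, matching y values: 6, 7 (2 points).
  x = 6: rhs = 4, matching y values: 2, 11 (2 points).
  x = 7: rhs = 8, matching y values: none (0 points).
  x = 8: rhs = 2, matching y values: none (0 points).
  x = 9: rhs = 5, matching y values: none (0 points).
  x = 10: rhs = 10, matching y values: 6, 7 (2 points).
  x = 11: rhs = 10, matching y values: 6, 7 (2 points).
  x = 12: rhs = 11, matching y values: none (0 points).
Total affine count: 10.
Full point count |E(F_13)| = 10 + 1 = 11.
Hasse bound: |11 − (13+1)| = |-3| = 3 ≤ 2√13 ≈ 7.2111 ✓.


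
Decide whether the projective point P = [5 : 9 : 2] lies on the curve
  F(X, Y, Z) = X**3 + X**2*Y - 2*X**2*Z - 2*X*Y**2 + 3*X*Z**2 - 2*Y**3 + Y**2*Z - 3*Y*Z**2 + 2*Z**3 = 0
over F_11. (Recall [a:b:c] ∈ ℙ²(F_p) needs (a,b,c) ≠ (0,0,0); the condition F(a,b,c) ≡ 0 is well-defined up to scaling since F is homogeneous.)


F(5,9,2) ≡ 4 (mod 11); P is NOT on the curve.

Evaluate F(5, 9, 2) term-by-term (mod 11).
  X**3 ↦ 1·125·1·1 = 125
  X**2*Y ↦ 1·25·9·1 = 225
  -2*X**2*Z ↦ -2·25·1·2 = -100
  -2*X*Y**2 ↦ -2·5·81·1 = -810
  3*X*Z**2 ↦ 3·5·1·4 = 60
  -2*Y**3 ↦ -2·1·729·1 = -1458
  Y**2*Z ↦ 1·1·81·2 = 162
  -3*Y*Z**2 ↦ -3·1·9·4 = -108
  2*Z**3 ↦ 2·1·1·8 = 16
Sum: F(5, 9, 2) = (125) + (225) + (-100) + (-810) + (60) + (-1458) + (162) + (-108) + (16) = -1888.
Reducing mod 11: -1888 ≡ 4 (mod 11).
Since F(a, b, c) ≡ 4 ≠ 0 (mod 11), P does NOT lie on the curve.


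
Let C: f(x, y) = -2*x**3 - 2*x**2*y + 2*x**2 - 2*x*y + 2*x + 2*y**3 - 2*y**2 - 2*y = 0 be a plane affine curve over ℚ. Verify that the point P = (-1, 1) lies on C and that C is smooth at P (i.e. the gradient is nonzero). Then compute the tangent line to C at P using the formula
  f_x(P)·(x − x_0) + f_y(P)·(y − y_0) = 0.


Tangent line at P: -6*x - 6 = 0.

Step 1: f(-1, 1) = 0, so P lies on C.
Step 2: partial derivatives
  f_x(x, y) = -6*x**2 - 4*x*y + 4*x - 2*y + 2, f_y(x, y) = -2*x**2 - 2*x + 6*y**2 - 4*y - 2.
  f_x(P) = -6, f_y(P) = 0 (gradient nonzero, so P is smooth).
Step 3: tangent line at P: -6·(x − -1) + 0·(y − 1) = 0.
Expanding: -6*x - 6 = 0.


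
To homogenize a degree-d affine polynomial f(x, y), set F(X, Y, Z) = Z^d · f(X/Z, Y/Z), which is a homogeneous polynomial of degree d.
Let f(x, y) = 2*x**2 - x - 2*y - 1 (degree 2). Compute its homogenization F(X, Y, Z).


F(X, Y, Z) = 2*X**2 - X*Z - 2*Y*Z - Z**2

deg(f) = 2.
Substitute x = X/Z, y = Y/Z into f, then multiply by Z^2.
  monomial 2·x^2·y^0 ↦ 2·X^2·Y^0·Z^0.
  monomial -1·x^1·y^0 ↦ -1·X^1·Y^0·Z^1.
  monomial -2·x^0·y^1 ↦ -2·X^0·Y^1·Z^1.
  monomial -1·x^0·y^0 ↦ -1·X^0·Y^0·Z^2.
Collecting: F(X, Y, Z) = 2*X**2 - X*Z - 2*Y*Z - Z**2.


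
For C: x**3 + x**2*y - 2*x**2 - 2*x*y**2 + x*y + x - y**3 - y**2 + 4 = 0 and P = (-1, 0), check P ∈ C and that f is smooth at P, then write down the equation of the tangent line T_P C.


Tangent line at P: 8*x + 8 = 0.

Step 1: f(-1, 0) = 0, so P lies on C.
Step 2: partial derivatives
  f_x(x, y) = 3*x**2 + 2*x*y - 4*x - 2*y**2 + y + 1, f_y(x, y) = x**2 - 4*x*y + x - 3*y**2 - 2*y.
  f_x(P) = 8, f_y(P) = 0 (gradient nonzero, so P is smooth).
Step 3: tangent line at P: 8·(x − -1) + 0·(y − 0) = 0.
Expanding: 8*x + 8 = 0.


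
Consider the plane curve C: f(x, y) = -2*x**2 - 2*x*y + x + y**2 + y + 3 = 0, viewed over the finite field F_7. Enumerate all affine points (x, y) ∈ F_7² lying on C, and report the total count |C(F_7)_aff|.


Affine F_7-points: {(1, 4), (2, 5), (4, 2), (4, 5), (5, 0), (5, 2), (6, 0), (6, 4)}; count = 8.

For each of the 49 pairs (x, y) ∈ F_7², evaluate f(x, y) mod 7. Record the zeros.
  x = 0: [0↦3, 1↦5, 2↦2, 3↦1, 4↦2, 5↦5, 6↦3]  zeros at y ∈ ∅
  x = 1: [0↦2, 1↦2, 2↦4, 3↦1, 4↦0, 5↦1, 6↦4]  zeros at y ∈ {4}
  x = 2: [0↦4, 1↦2, 2↦2, 3↦4, 4↦1, 5↦0, 6↦1]  zeros at y ∈ {5}
  x = 3: [0↦2, 1↦5, 2↦3, 3↦3, 4↦5, 5↦2, 6↦1]  zeros at y ∈ ∅
  x = 4: [0↦3, 1↦4, 2↦0, 3↦5, 4↦5, 5↦0, 6↦4]  zeros at y ∈ {2, 5}
  x = 5: [0↦0, 1↦6, 2↦0, 3↦3, 4↦1, 5↦1, 6↦3]  zeros at y ∈ {0, 2}
  x = 6: [0↦0, 1↦4, 2↦3, 3↦4, 4↦0, 5↦5, 6↦5]  zeros at y ∈ {0, 4}
Collecting zeros: affine points = {(1, 4), (2, 5), (4, 2), (4, 5), (5, 0), (5, 2), (6, 0), (6, 4)}.
Total count |C(F_7)_aff| = 8.


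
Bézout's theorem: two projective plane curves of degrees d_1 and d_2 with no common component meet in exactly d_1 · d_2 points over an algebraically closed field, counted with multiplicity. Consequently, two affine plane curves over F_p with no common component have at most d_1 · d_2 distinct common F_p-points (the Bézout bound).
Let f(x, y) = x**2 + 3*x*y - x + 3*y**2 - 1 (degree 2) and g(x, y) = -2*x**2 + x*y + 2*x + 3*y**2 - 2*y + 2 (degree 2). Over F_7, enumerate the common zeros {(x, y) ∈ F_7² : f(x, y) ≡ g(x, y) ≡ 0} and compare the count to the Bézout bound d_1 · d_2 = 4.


Common zeros: ∅; count = 0; Bézout bound = 4.

deg(f) = 2, deg(g) = 2, so Bézout bound = 4.
Scan x ∈ F_7. For each x, list the y ∈ F_7 with f(x, y) ≡ 0 and those with g(x, y) ≡ 0 (mod 7); the common zeros in that column are the intersection.
  x = 0: f ≡ 0 at y ∈ ∅; g ≡ 0 at y ∈ {4, 6}; common: ∅.
  x = 1: f ≡ 0 at y ∈ {3}; g ≡ 0 at y ∈ ∅; common: ∅.
  x = 2: f ≡ 0 at y ∈ ∅; g ≡ 0 at y ∈ ∅; common: ∅.
  x = 3: f ≡ 0 at y ∈ {2}; g ≡ 0 at y ∈ {4, 5}; common: ∅.
  x = 4: f ≡ 0 at y ∈ ∅; g ≡ 0 at y ∈ {5, 6}; common: ∅.
  x = 5: f ≡ 0 at y ∈ {3, 6}; g ≡ 0 at y ∈ ∅; common: ∅.
  x = 6: f ≡ 0 at y ∈ {2, 6}; g ≡ 0 at y ∈ ∅; common: ∅.
Collecting: common zeros = ∅, so the count is 0.
Comparison with the Bézout bound: 0 ≤ 4 = deg(f)·deg(g), as expected for curves with no common component (the affine F_7-count falls short of the bound because intersections may lie at infinity, over extension fields, or carry multiplicity).


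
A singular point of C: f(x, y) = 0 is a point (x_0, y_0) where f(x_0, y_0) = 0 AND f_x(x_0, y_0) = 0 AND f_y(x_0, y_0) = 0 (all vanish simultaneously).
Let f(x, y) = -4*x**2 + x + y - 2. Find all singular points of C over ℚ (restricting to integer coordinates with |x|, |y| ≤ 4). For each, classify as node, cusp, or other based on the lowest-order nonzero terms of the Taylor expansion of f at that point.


No singular points in the scanned grid; C is smooth there.

Compute partial derivatives:
  f_x = 1 - 8*x.
  f_y = 1.
f_y = 1 is a nonzero constant, so f_y never vanishes: no point (x, y) can satisfy f = f_x = f_y = 0. In particular no (x, y) ∈ {−4, ..., 4}² is singular; the curve is smooth.


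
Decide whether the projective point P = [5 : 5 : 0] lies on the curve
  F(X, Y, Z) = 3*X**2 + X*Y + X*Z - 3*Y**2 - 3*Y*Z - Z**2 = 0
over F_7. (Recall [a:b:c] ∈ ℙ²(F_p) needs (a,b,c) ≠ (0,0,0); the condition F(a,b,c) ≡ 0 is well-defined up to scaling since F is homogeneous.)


F(5,5,0) ≡ 4 (mod 7); P is NOT on the curve.

Evaluate F(5, 5, 0) term-by-term (mod 7).
  3*X**2 ↦ 3·25·1·1 = 75
  X*Y ↦ 1·5·5·1 = 25
  X*Z ↦ 1·5·1·0 = 0
  -3*Y**2 ↦ -3·1·25·1 = -75
  -3*Y*Z ↦ -3·1·5·0 = 0
  -Z**2 ↦ -1·1·1·0 = 0
Sum: F(5, 5, 0) = (75) + (25) + (0) + (-75) + (0) + (0) = 25.
Reducing mod 7: 25 ≡ 4 (mod 7).
Since F(a, b, c) ≡ 4 ≠ 0 (mod 7), P does NOT lie on the curve.


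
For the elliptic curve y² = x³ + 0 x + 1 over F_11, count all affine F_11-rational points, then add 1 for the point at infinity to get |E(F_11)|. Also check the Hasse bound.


Affine points = {(0, 1), (0, 10), (2, 3), (2, 8), (5, 4), (5, 7), (7, 5), (7, 6), (9, 2), (9, 9), (10, 0)}; affine count = 11; |E(F_11)| = 12.

Discriminant check: Δ ∝ 4a³ + 27b² = 4·0³ + 27·1² = 4·0 + 27·1 ≡ 5 (mod 11). Nonzero ⇒ E is nonsingular.
For each x ∈ F_11, compute rhs = x³ + 0·x + 1 mod 11, then count y ∈ F_11 with y² ≡ rhs.
  x = 0: rhs = 1, matching y values: 1, 10 (2 points).
  x = 1: rhs = 2, matching y values: none (0 points).
  x = 2: rhs = 9, matching y values: 3, 8 (2 points).
  x = 3: rhs = 6, matching y values: none (0 points).
  x = 4: rhs = 10, matching y values: none (0 points).
  x = 5: rhs = 5, matching y values: 4, 7 (2 points).
  x = 6: rhs = 8, matching y values: none (0 points).
  x = 7: rhs = 3, matching y values: 5, 6 (2 points).
  x = 8: rhs = 7, matching y values: none (0 points).
  x = 9: rhs = 4, matching y values: 2, 9 (2 points).
  x = 10: rhs = 0, matching y values: 0 (1 points).
Total affine count: 11.
Full point count |E(F_11)| = 11 + 1 = 12.
Hasse bound: |12 − (11+1)| = |0| = 0 ≤ 2√11 ≈ 6.6332 ✓.


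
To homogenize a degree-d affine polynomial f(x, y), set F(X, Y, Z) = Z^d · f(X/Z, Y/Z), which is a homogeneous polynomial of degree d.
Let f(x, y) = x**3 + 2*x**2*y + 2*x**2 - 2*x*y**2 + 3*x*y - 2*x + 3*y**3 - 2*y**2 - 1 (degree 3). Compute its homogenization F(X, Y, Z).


F(X, Y, Z) = X**3 + 2*X**2*Y + 2*X**2*Z - 2*X*Y**2 + 3*X*Y*Z - 2*X*Z**2 + 3*Y**3 - 2*Y**2*Z - Z**3

deg(f) = 3.
Substitute x = X/Z, y = Y/Z into f, then multiply by Z^3.
  monomial 1·x^3·y^0 ↦ 1·X^3·Y^0·Z^0.
  monomial 2·x^2·y^1 ↦ 2·X^2·Y^1·Z^0.
  monomial 2·x^2·y^0 ↦ 2·X^2·Y^0·Z^1.
  monomial -2·x^1·y^2 ↦ -2·X^1·Y^2·Z^0.
  monomial 3·x^1·y^1 ↦ 3·X^1·Y^1·Z^1.
  monomial -2·x^1·y^0 ↦ -2·X^1·Y^0·Z^2.
  monomial 3·x^0·y^3 ↦ 3·X^0·Y^3·Z^0.
  monomial -2·x^0·y^2 ↦ -2·X^0·Y^2·Z^1.
  monomial -1·x^0·y^0 ↦ -1·X^0·Y^0·Z^3.
Collecting: F(X, Y, Z) = X**3 + 2*X**2*Y + 2*X**2*Z - 2*X*Y**2 + 3*X*Y*Z - 2*X*Z**2 + 3*Y**3 - 2*Y**2*Z - Z**3.


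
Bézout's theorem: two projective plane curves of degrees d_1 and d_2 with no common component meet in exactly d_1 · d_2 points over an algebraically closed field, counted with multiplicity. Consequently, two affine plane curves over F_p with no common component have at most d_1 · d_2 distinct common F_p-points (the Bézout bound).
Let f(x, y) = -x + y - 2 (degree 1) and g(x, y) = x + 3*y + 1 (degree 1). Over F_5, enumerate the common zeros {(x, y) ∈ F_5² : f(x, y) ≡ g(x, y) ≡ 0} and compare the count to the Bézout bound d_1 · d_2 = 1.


Common zeros: {(2, 4)}; count = 1; Bézout bound = 1.

deg(f) = 1, deg(g) = 1, so Bézout bound = 1.
Scan x ∈ F_5. For each x, list the y ∈ F_5 with f(x, y) ≡ 0 and those with g(x, y) ≡ 0 (mod 5); the common zeros in that column are the intersection.
  x = 0: f ≡ 0 at y ∈ {2}; g ≡ 0 at y ∈ {3}; common: ∅.
  x = 1: f ≡ 0 at y ∈ {3}; g ≡ 0 at y ∈ {1}; common: ∅.
  x = 2: f ≡ 0 at y ∈ {4}; g ≡ 0 at y ∈ {4}; common: {4}.
  x = 3: f ≡ 0 at y ∈ {0}; g ≡ 0 at y ∈ {2}; common: ∅.
  x = 4: f ≡ 0 at y ∈ {1}; g ≡ 0 at y ∈ {0}; common: ∅.
Collecting: common zeros = {(2, 4)}, so the count is 1.
Comparison with the Bézout bound: 1 ≤ 1 = deg(f)·deg(g), as expected for curves with no common component (the bound is attained).


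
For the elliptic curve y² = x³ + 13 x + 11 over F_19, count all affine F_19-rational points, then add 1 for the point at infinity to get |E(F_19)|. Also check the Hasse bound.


Affine points = {(0, 7), (0, 12), (1, 5), (1, 14), (2, 8), (2, 11), (3, 1), (3, 18), (5, 7), (5, 12), (6, 1), (6, 18), (8, 0), (10, 1), (10, 18), (14, 7), (14, 12), (15, 3), (15, 16), (18, 4), (18, 15)}; affine count = 21; |E(F_19)| = 22.

Discriminant check: Δ ∝ 4a³ + 27b² = 4·13³ + 27·11² = 4·2197 + 27·121 ≡ 9 (mod 19). Nonzero ⇒ E is nonsingular.
For each x ∈ F_19, compute rhs = x³ + 13·x + 11 mod 19, then count y ∈ F_19 with y² ≡ rhs.
  x = 0: rhs = 11, matching y values: 7, 12 (2 points).
  x = 1: rhs = 6, matching y values: 5, 14 (2 points).
  x = 2: rhs = 7, matching y values: 8, 11 (2 points).
  x = 3: rhs = 1, matching y values: 1, 18 (2 points).
  x = 4: rhs = 13, matching y values: none (0 points).
  x = 5: rhs = 11, matching y values: 7, 12 (2 points).
  x = 6: rhs = 1, matching y values: 1, 18 (2 points).
  x = 7: rhs = 8, matching y values: none (0 points).
  x = 8: rhs = 0, matching y values: 0 (1 points).
  x = 9: rhs = 2, matching y values: none (0 points).
  x = 10: rhs = 1, matching y values: 1, 18 (2 points).
  x = 11: rhs = 3, matching y values: none (0 points).
  x = 12: rhs = 14, matching y values: none (0 points).
  x = 13: rhs = 2, matching y values: none (0 points).
  x = 14: rhs = 11, matching y values: 7, 12 (2 points).
  x = 15: rhs = 9, matching y values: 3, 16 (2 points).
  x = 16: rhs = 2, matching y values: none (0 points).
  x = 17: rhs = 15, matching y values: none (0 points).
  x = 18: rhs = 16, matching y values: 4, 15 (2 points).
Total affine count: 21.
Full point count |E(F_19)| = 21 + 1 = 22.
Hasse bound: |22 − (19+1)| = |2| = 2 ≤ 2√19 ≈ 8.7178 ✓.


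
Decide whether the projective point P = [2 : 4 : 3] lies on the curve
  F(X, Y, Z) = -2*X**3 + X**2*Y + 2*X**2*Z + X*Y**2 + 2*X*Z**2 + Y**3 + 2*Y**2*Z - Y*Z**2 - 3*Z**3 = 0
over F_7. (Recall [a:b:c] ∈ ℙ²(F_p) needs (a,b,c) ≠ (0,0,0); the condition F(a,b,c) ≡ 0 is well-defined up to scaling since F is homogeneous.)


F(2,4,3) ≡ 2 (mod 7); P is NOT on the curve.

Evaluate F(2, 4, 3) term-by-term (mod 7).
  -2*X**3 ↦ -2·8·1·1 = -16
  X**2*Y ↦ 1·4·4·1 = 16
  2*X**2*Z ↦ 2·4·1·3 = 24
  X*Y**2 ↦ 1·2·16·1 = 32
  2*X*Z**2 ↦ 2·2·1·9 = 36
  Y**3 ↦ 1·1·64·1 = 64
  2*Y**2*Z ↦ 2·1·16·3 = 96
  -Y*Z**2 ↦ -1·1·4·9 = -36
  -3*Z**3 ↦ -3·1·1·27 = -81
Sum: F(2, 4, 3) = (-16) + (16) + (24) + (32) + (36) + (64) + (96) + (-36) + (-81) = 135.
Reducing mod 7: 135 ≡ 2 (mod 7).
Since F(a, b, c) ≡ 2 ≠ 0 (mod 7), P does NOT lie on the curve.


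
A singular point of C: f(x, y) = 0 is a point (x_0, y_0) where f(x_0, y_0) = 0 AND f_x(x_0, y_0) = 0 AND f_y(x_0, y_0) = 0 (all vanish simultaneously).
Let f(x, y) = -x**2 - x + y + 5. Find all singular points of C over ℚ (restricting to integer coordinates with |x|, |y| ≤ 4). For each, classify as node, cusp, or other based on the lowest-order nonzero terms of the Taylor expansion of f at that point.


No singular points in the scanned grid; C is smooth there.

Compute partial derivatives:
  f_x = -2*x - 1.
  f_y = 1.
f_y = 1 is a nonzero constant, so f_y never vanishes: no point (x, y) can satisfy f = f_x = f_y = 0. In particular no (x, y) ∈ {−4, ..., 4}² is singular; the curve is smooth.


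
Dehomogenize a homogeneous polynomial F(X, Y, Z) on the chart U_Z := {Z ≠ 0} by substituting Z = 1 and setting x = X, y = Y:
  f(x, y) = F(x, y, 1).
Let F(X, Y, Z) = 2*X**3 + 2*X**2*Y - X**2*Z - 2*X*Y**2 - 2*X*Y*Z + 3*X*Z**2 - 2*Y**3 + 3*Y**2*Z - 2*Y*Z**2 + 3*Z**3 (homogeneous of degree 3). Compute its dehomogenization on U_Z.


f(x, y) = 2*x**3 + 2*x**2*y - x**2 - 2*x*y**2 - 2*x*y + 3*x - 2*y**3 + 3*y**2 - 2*y + 3

On U_Z we set Z = 1. Each monomial c·X^i·Y^j·Z^k in F becomes c·x^i·y^j·1^k = c·x^i·y^j.
Substituting Z = 1: F(X, Y, 1) = 2*x**3 + 2*x**2*y - x**2 - 2*x*y**2 - 2*x*y + 3*x - 2*y**3 + 3*y**2 - 2*y + 3.
Note: deg(f) ≤ deg(F) = 3; strict inequality happens when F is divisible by Z (lost terms).


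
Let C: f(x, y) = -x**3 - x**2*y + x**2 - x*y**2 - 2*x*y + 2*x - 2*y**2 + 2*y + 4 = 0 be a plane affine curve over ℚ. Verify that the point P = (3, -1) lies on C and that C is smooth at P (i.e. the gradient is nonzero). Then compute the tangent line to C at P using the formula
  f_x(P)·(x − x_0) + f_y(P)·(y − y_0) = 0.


Tangent line at P: -12*x - 3*y + 33 = 0.

Step 1: f(3, -1) = 0, so P lies on C.
Step 2: partial derivatives
  f_x(x, y) = -3*x**2 - 2*x*y + 2*x - y**2 - 2*y + 2, f_y(x, y) = -x**2 - 2*x*y - 2*x - 4*y + 2.
  f_x(P) = -12, f_y(P) = -3 (gradient nonzero, so P is smooth).
Step 3: tangent line at P: -12·(x − 3) + -3·(y − -1) = 0.
Expanding: -12*x - 3*y + 33 = 0.


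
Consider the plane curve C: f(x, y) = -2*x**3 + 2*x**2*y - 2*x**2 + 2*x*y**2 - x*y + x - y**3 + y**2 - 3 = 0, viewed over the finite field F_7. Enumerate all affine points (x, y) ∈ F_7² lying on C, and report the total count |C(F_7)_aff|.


Affine F_7-points: {(0, 2), (0, 3), (1, 2), (4, 3), (5, 3), (5, 5), (6, 6)}; count = 7.

For each of the 49 pairs (x, y) ∈ F_7², evaluate f(x, y) mod 7. Record the zeros.
  x = 0: [0↦4, 1↦4, 2↦0, 3↦0, 4↦5, 5↦2, 6↦6]  zeros at y ∈ {2, 3}
  x = 1: [0↦1, 1↦4, 2↦0, 3↦4, 4↦3, 5↦5, 6↦4]  zeros at y ∈ {2}
  x = 2: [0↦3, 1↦6, 2↦6, 3↦4, 4↦1, 5↦5, 6↦3]  zeros at y ∈ ∅
  x = 3: [0↦5, 1↦5, 2↦6, 3↦2, 4↦1, 5↦4, 6↦5]  zeros at y ∈ ∅
  x = 4: [0↦2, 1↦3, 2↦2, 3↦0, 4↦5, 5↦4, 6↦5]  zeros at y ∈ {3}
  x = 5: [0↦3, 1↦2, 2↦3, 3↦0, 4↦1, 5↦0, 6↦5]  zeros at y ∈ {3, 5}
  x = 6: [0↦3, 1↦4, 2↦4, 3↦4, 4↦5, 5↦1, 6↦0]  zeros at y ∈ {6}
Collecting zeros: affine points = {(0, 2), (0, 3), (1, 2), (4, 3), (5, 3), (5, 5), (6, 6)}.
Total count |C(F_7)_aff| = 7.


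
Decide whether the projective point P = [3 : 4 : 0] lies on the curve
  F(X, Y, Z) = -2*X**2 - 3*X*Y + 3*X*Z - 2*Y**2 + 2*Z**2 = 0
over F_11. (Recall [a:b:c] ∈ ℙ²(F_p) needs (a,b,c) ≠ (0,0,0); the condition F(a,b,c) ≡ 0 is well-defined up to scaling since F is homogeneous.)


F(3,4,0) ≡ 2 (mod 11); P is NOT on the curve.

Evaluate F(3, 4, 0) term-by-term (mod 11).
  -2*X**2 ↦ -2·9·1·1 = -18
  -3*X*Y ↦ -3·3·4·1 = -36
  3*X*Z ↦ 3·3·1·0 = 0
  -2*Y**2 ↦ -2·1·16·1 = -32
  2*Z**2 ↦ 2·1·1·0 = 0
Sum: F(3, 4, 0) = (-18) + (-36) + (0) + (-32) + (0) = -86.
Reducing mod 11: -86 ≡ 2 (mod 11).
Since F(a, b, c) ≡ 2 ≠ 0 (mod 11), P does NOT lie on the curve.


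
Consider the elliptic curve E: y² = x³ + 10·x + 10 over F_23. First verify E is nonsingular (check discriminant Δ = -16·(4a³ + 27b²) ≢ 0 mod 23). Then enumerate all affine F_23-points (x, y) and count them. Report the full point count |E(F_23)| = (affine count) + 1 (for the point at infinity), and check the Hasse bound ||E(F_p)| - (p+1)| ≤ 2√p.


Affine points = {(5, 1), (5, 22), (7, 3), (7, 20), (8, 2), (8, 21), (9, 1), (9, 22), (10, 11), (10, 12), (11, 5), (11, 18), (12, 8), (12, 15), (15, 4), (15, 19)}; affine count = 16; |E(F_23)| = 17.

Discriminant check: Δ ∝ 4a³ + 27b² = 4·10³ + 27·10² = 4·1000 + 27·100 ≡ 7 (mod 23). Nonzero ⇒ E is nonsingular.
For each x ∈ F_23, compute rhs = x³ + 10·x + 10 mod 23, then count y ∈ F_23 with y² ≡ rhs.
  x = 0: rhs = 10, matching y values: none (0 points).
  x = 1: rhs = 21, matching y values: none (0 points).
  x = 2: rhs = 15, matching y values: none (0 points).
  x = 3: rhs = 21, matching y values: none (0 points).
  x = 4: rhs = 22, matching y values: none (0 points).
  x = 5: rhs = 1, matching y values: 1, 22 (2 points).
  x = 6: rhs = 10, matching y values: none (0 points).
  x = 7: rhs = 9, matching y values: 3, 20 (2 points).
  x = 8: rhs = 4, matching y values: 2, 21 (2 points).
  x = 9: rhs = 1, matching y values: 1, 22 (2 points).
  x = 10: rhs = 6, matching y values: 11, 12 (2 points).
  x = 11: rhs = 2, matching y values: 5, 18 (2 points).
  x = 12: rhs = 18, matching y values: 8, 15 (2 points).
  x = 13: rhs = 14, matching y values: none (0 points).
  x = 14: rhs = 19, matching y values: none (0 points).
  x = 15: rhs = 16, matching y values: 4, 19 (2 points).
  x = 16: rhs = 11, matching y values: none (0 points).
  x = 17: rhs = 10, matching y values: none (0 points).
  x = 18: rhs = 19, matching y values: none (0 points).
  x = 19: rhs = 21, matching y values: none (0 points).
  x = 20: rhs = 22, matching y values: none (0 points).
  x = 21: rhs = 5, matching y values: none (0 points).
  x = 22: rhs = 22, matching y values: none (0 points).
Total affine count: 16.
Full point count |E(F_23)| = 16 + 1 = 17.
Hasse bound: |17 − (23+1)| = |-7| = 7 ≤ 2√23 ≈ 9.5917 ✓.


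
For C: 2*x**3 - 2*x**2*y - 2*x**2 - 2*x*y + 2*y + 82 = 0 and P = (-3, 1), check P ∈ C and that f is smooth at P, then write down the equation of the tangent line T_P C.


Tangent line at P: 76*x - 10*y + 238 = 0.

Step 1: f(-3, 1) = 0, so P lies on C.
Step 2: partial derivatives
  f_x(x, y) = 6*x**2 - 4*x*y - 4*x - 2*y, f_y(x, y) = -2*x**2 - 2*x + 2.
  f_x(P) = 76, f_y(P) = -10 (gradient nonzero, so P is smooth).
Step 3: tangent line at P: 76·(x − -3) + -10·(y − 1) = 0.
Expanding: 76*x - 10*y + 238 = 0.


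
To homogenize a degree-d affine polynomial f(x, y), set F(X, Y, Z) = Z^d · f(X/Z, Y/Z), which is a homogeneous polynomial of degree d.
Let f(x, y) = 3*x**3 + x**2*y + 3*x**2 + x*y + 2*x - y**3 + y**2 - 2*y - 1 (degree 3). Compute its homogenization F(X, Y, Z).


F(X, Y, Z) = 3*X**3 + X**2*Y + 3*X**2*Z + X*Y*Z + 2*X*Z**2 - Y**3 + Y**2*Z - 2*Y*Z**2 - Z**3

deg(f) = 3.
Substitute x = X/Z, y = Y/Z into f, then multiply by Z^3.
  monomial 3·x^3·y^0 ↦ 3·X^3·Y^0·Z^0.
  monomial 1·x^2·y^1 ↦ 1·X^2·Y^1·Z^0.
  monomial 3·x^2·y^0 ↦ 3·X^2·Y^0·Z^1.
  monomial 1·x^1·y^1 ↦ 1·X^1·Y^1·Z^1.
  monomial 2·x^1·y^0 ↦ 2·X^1·Y^0·Z^2.
  monomial -1·x^0·y^3 ↦ -1·X^0·Y^3·Z^0.
  monomial 1·x^0·y^2 ↦ 1·X^0·Y^2·Z^1.
  monomial -2·x^0·y^1 ↦ -2·X^0·Y^1·Z^2.
  monomial -1·x^0·y^0 ↦ -1·X^0·Y^0·Z^3.
Collecting: F(X, Y, Z) = 3*X**3 + X**2*Y + 3*X**2*Z + X*Y*Z + 2*X*Z**2 - Y**3 + Y**2*Z - 2*Y*Z**2 - Z**3.


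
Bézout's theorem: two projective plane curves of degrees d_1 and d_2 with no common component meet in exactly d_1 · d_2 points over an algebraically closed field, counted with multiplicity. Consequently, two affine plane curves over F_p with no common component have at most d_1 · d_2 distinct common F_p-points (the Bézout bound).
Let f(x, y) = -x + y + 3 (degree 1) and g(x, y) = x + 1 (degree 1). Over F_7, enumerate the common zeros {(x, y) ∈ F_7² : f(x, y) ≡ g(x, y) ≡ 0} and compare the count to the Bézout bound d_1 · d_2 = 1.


Common zeros: {(6, 3)}; count = 1; Bézout bound = 1.

deg(f) = 1, deg(g) = 1, so Bézout bound = 1.
Scan x ∈ F_7. For each x, list the y ∈ F_7 with f(x, y) ≡ 0 and those with g(x, y) ≡ 0 (mod 7); the common zeros in that column are the intersection.
  x = 0: f ≡ 0 at y ∈ {4}; g ≡ 0 at y ∈ ∅; common: ∅.
  x = 1: f ≡ 0 at y ∈ {5}; g ≡ 0 at y ∈ ∅; common: ∅.
  x = 2: f ≡ 0 at y ∈ {6}; g ≡ 0 at y ∈ ∅; common: ∅.
  x = 3: f ≡ 0 at y ∈ {0}; g ≡ 0 at y ∈ ∅; common: ∅.
  x = 4: f ≡ 0 at y ∈ {1}; g ≡ 0 at y ∈ ∅; common: ∅.
  x = 5: f ≡ 0 at y ∈ {2}; g ≡ 0 at y ∈ ∅; common: ∅.
  x = 6: f ≡ 0 at y ∈ {3}; g ≡ 0 at y ∈ {0, 1, 2, 3, 4, 5, 6}; common: {3}.
Collecting: common zeros = {(6, 3)}, so the count is 1.
Comparison with the Bézout bound: 1 ≤ 1 = deg(f)·deg(g), as expected for curves with no common component (the bound is attained).


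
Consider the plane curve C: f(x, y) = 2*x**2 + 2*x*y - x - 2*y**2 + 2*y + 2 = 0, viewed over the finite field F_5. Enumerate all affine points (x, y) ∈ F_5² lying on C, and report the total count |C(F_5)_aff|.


Affine F_5-points: {(0, 3), (1, 1), (2, 4), (3, 2), (4, 0)}; count = 5.

For each of the 25 pairs (x, y) ∈ F_5², evaluate f(x, y) mod 5. Record the zeros.
  x = 0: [0↦2, 1↦2, 2↦3, 3↦0, 4↦3]  zeros at y ∈ {3}
  x = 1: [0↦3, 1↦0, 2↦3, 3↦2, 4↦2]  zeros at y ∈ {1}
  x = 2: [0↦3, 1↦2, 2↦2, 3↦3, 4↦0]  zeros at y ∈ {4}
  x = 3: [0↦2, 1↦3, 2↦0, 3↦3, 4↦2]  zeros at y ∈ {2}
  x = 4: [0↦0, 1↦3, 2↦2, 3↦2, 4↦3]  zeros at y ∈ {0}
Collecting zeros: affine points = {(0, 3), (1, 1), (2, 4), (3, 2), (4, 0)}.
Total count |C(F_5)_aff| = 5.


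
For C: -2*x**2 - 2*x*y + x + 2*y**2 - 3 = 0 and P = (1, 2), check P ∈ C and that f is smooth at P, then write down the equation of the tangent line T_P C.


Tangent line at P: -7*x + 6*y - 5 = 0.

Step 1: f(1, 2) = 0, so P lies on C.
Step 2: partial derivatives
  f_x(x, y) = -4*x - 2*y + 1, f_y(x, y) = -2*x + 4*y.
  f_x(P) = -7, f_y(P) = 6 (gradient nonzero, so P is smooth).
Step 3: tangent line at P: -7·(x − 1) + 6·(y − 2) = 0.
Expanding: -7*x + 6*y - 5 = 0.


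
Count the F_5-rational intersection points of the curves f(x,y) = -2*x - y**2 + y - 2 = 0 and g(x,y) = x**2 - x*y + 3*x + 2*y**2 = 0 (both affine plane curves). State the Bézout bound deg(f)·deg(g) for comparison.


Common zeros: {(3, 2)}; count = 1; Bézout bound = 4.

deg(f) = 2, deg(g) = 2, so Bézout bound = 4.
Scan x ∈ F_5. For each x, list the y ∈ F_5 with f(x, y) ≡ 0 and those with g(x, y) ≡ 0 (mod 5); the common zeros in that column are the intersection.
  x = 0: f ≡ 0 at y ∈ ∅; g ≡ 0 at y ∈ {0}; common: ∅.
  x = 1: f ≡ 0 at y ∈ {3}; g ≡ 0 at y ∈ {1, 2}; common: ∅.
  x = 2: f ≡ 0 at y ∈ ∅; g ≡ 0 at y ∈ {0, 1}; common: ∅.
  x = 3: f ≡ 0 at y ∈ {2, 4}; g ≡ 0 at y ∈ {2}; common: {2}.
  x = 4: f ≡ 0 at y ∈ {0, 1}; g ≡ 0 at y ∈ ∅; common: ∅.
Collecting: common zeros = {(3, 2)}, so the count is 1.
Comparison with the Bézout bound: 1 ≤ 4 = deg(f)·deg(g), as expected for curves with no common component (the affine F_5-count falls short of the bound because intersections may lie at infinity, over extension fields, or carry multiplicity).


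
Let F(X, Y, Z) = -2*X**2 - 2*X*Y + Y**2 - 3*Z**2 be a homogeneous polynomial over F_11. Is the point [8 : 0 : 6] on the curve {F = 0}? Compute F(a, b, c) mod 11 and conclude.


F(8,0,6) ≡ 6 (mod 11); P is NOT on the curve.

Evaluate F(8, 0, 6) term-by-term (mod 11).
  -2*X**2 ↦ -2·64·1·1 = -128
  -2*X*Y ↦ -2·8·0·1 = 0
  Y**2 ↦ 1·1·0·1 = 0
  -3*Z**2 ↦ -3·1·1·36 = -108
Sum: F(8, 0, 6) = (-128) + (0) + (0) + (-108) = -236.
Reducing mod 11: -236 ≡ 6 (mod 11).
Since F(a, b, c) ≡ 6 ≠ 0 (mod 11), P does NOT lie on the curve.


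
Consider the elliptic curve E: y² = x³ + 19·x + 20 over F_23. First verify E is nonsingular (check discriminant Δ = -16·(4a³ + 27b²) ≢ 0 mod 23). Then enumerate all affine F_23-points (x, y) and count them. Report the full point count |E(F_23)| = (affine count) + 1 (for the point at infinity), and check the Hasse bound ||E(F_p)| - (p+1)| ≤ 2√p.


Affine points = {(3, 9), (3, 14), (7, 6), (7, 17), (9, 0), (13, 7), (13, 16), (15, 0), (16, 2), (16, 21), (17, 9), (17, 14), (19, 8), (19, 15), (22, 0)}; affine count = 15; |E(F_23)| = 16.

Discriminant check: Δ ∝ 4a³ + 27b² = 4·19³ + 27·20² = 4·6859 + 27·400 ≡ 10 (mod 23). Nonzero ⇒ E is nonsingular.
For each x ∈ F_23, compute rhs = x³ + 19·x + 20 mod 23, then count y ∈ F_23 with y² ≡ rhs.
  x = 0: rhs = 20, matching y values: none (0 points).
  x = 1: rhs = 17, matching y values: none (0 points).
  x = 2: rhs = 20, matching y values: none (0 points).
  x = 3: rhs = 12, matching y values: 9, 14 (2 points).
  x = 4: rhs = 22, matching y values: none (0 points).
  x = 5: rhs = 10, matching y values: none (0 points).
  x = 6: rhs = 5, matching y values: none (0 points).
  x = 7: rhs = 13, matching y values: 6, 17 (2 points).
  x = 8: rhs = 17, matching y values: none (0 points).
  x = 9: rhs = 0, matching y values: 0 (1 points).
  x = 10: rhs = 14, matching y values: none (0 points).
  x = 11: rhs = 19, matching y values: none (0 points).
  x = 12: rhs = 21, matching y values: none (0 points).
  x = 13: rhs = 3, matching y values: 7, 16 (2 points).
  x = 14: rhs = 17, matching y values: none (0 points).
  x = 15: rhs = 0, matching y values: 0 (1 points).
  x = 16: rhs = 4, matching y values: 2, 21 (2 points).
  x = 17: rhs = 12, matching y values: 9, 14 (2 points).
  x = 18: rhs = 7, matching y values: none (0 points).
  x = 19: rhs = 18, matching y values: 8, 15 (2 points).
  x = 20: rhs = 5, matching y values: none (0 points).
  x = 21: rhs = 20, matching y values: none (0 points).
  x = 22: rhs = 0, matching y values: 0 (1 points).
Total affine count: 15.
Full point count |E(F_23)| = 15 + 1 = 16.
Hasse bound: |16 − (23+1)| = |-8| = 8 ≤ 2√23 ≈ 9.5917 ✓.
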